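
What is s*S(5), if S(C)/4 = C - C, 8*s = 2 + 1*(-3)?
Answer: 0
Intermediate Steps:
s = -1/8 (s = (2 + 1*(-3))/8 = (2 - 3)/8 = (1/8)*(-1) = -1/8 ≈ -0.12500)
S(C) = 0 (S(C) = 4*(C - C) = 4*0 = 0)
s*S(5) = -1/8*0 = 0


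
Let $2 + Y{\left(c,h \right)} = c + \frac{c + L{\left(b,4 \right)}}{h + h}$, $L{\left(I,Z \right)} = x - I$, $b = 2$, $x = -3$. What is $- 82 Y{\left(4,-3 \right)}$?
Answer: $- \frac{533}{3} \approx -177.67$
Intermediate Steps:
$L{\left(I,Z \right)} = -3 - I$
$Y{\left(c,h \right)} = -2 + c + \frac{-5 + c}{2 h}$ ($Y{\left(c,h \right)} = -2 + \left(c + \frac{c - 5}{h + h}\right) = -2 + \left(c + \frac{c - 5}{2 h}\right) = -2 + \left(c + \left(c - 5\right) \frac{1}{2 h}\right) = -2 + \left(c + \left(-5 + c\right) \frac{1}{2 h}\right) = -2 + \left(c + \frac{-5 + c}{2 h}\right) = -2 + c + \frac{-5 + c}{2 h}$)
$- 82 Y{\left(4,-3 \right)} = - 82 \frac{-5 + 4 + 2 \left(-3\right) \left(-2 + 4\right)}{2 \left(-3\right)} = - 82 \cdot \frac{1}{2} \left(- \frac{1}{3}\right) \left(-5 + 4 + 2 \left(-3\right) 2\right) = - 82 \cdot \frac{1}{2} \left(- \frac{1}{3}\right) \left(-5 + 4 - 12\right) = - 82 \cdot \frac{1}{2} \left(- \frac{1}{3}\right) \left(-13\right) = \left(-82\right) \frac{13}{6} = - \frac{533}{3}$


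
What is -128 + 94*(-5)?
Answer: -598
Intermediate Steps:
-128 + 94*(-5) = -128 - 470 = -598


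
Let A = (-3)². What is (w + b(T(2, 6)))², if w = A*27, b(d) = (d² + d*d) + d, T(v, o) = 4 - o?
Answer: 62001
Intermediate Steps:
A = 9
b(d) = d + 2*d² (b(d) = (d² + d²) + d = 2*d² + d = d + 2*d²)
w = 243 (w = 9*27 = 243)
(w + b(T(2, 6)))² = (243 + (4 - 1*6)*(1 + 2*(4 - 1*6)))² = (243 + (4 - 6)*(1 + 2*(4 - 6)))² = (243 - 2*(1 + 2*(-2)))² = (243 - 2*(1 - 4))² = (243 - 2*(-3))² = (243 + 6)² = 249² = 62001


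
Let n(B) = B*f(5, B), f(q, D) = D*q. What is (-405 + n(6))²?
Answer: 50625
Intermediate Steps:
n(B) = 5*B² (n(B) = B*(B*5) = B*(5*B) = 5*B²)
(-405 + n(6))² = (-405 + 5*6²)² = (-405 + 5*36)² = (-405 + 180)² = (-225)² = 50625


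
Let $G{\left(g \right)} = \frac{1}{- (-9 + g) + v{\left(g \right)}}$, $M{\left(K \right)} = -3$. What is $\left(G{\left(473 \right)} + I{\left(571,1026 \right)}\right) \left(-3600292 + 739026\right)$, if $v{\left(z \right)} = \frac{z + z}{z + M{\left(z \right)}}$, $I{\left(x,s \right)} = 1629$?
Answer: $- \frac{506030365826528}{108567} \approx -4.661 \cdot 10^{9}$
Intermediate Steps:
$v{\left(z \right)} = \frac{2 z}{-3 + z}$ ($v{\left(z \right)} = \frac{z + z}{z - 3} = \frac{2 z}{-3 + z}$)
$G{\left(g \right)} = \frac{1}{9 - g + \frac{2 g}{-3 + g}}$ ($G{\left(g \right)} = \frac{1}{- (-9 + g) + \frac{2 g}{-3 + g}} = \frac{1}{\left(9 - g\right) + \frac{2 g}{-3 + g}} = \frac{1}{9 - g + \frac{2 g}{-3 + g}}$)
$\left(G{\left(473 \right)} + I{\left(571,1026 \right)}\right) \left(-3600292 + 739026\right) = \left(\frac{3 - 473}{27 + 473^{2} - 6622} + 1629\right) \left(-3600292 + 739026\right) = \left(\frac{3 - 473}{27 + 223729 - 6622} + 1629\right) \left(-2861266\right) = \left(\frac{1}{217134} \left(-470\right) + 1629\right) \left(-2861266\right) = \left(- \frac{235}{108567} + 1629\right) \left(-2861266\right) = \frac{176855408}{108567} \left(-2861266\right) = - \frac{506030365826528}{108567}$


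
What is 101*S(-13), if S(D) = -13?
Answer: -1313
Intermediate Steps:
101*S(-13) = 101*(-13) = -1313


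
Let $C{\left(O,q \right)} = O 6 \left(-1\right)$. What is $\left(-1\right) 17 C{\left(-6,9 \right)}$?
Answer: $-612$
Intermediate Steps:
$C{\left(O,q \right)} = - 6 O$ ($C{\left(O,q \right)} = 6 O \left(-1\right) = - 6 O$)
$\left(-1\right) 17 C{\left(-6,9 \right)} = \left(-1\right) 17 \left(\left(-6\right) \left(-6\right)\right) = \left(-17\right) 36 = -612$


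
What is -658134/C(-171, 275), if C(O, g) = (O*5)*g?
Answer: 73126/26125 ≈ 2.7991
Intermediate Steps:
C(O, g) = 5*O*g (C(O, g) = (5*O)*g = 5*O*g)
-658134/C(-171, 275) = -658134/(5*(-171)*275) = -658134/(-235125) = -658134*(-1/235125) = 73126/26125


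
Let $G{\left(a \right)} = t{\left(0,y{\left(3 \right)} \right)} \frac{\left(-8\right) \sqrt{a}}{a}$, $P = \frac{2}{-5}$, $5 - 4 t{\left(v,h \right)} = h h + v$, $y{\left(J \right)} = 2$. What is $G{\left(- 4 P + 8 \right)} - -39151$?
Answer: $39151 - \frac{\sqrt{15}}{6} \approx 39150.0$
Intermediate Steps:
$t{\left(v,h \right)} = \frac{5}{4} - \frac{v}{4} - \frac{h^{2}}{4}$ ($t{\left(v,h \right)} = \frac{5}{4} - \frac{h h + v}{4} = \frac{5}{4} - \frac{h^{2} + v}{4} = \frac{5}{4} - \frac{v + h^{2}}{4} = \frac{5}{4} - \left(\frac{v}{4} + \frac{h^{2}}{4}\right) = \frac{5}{4} - \frac{v}{4} - \frac{h^{2}}{4}$)
$P = - \frac{2}{5}$ ($P = 2 \left(- \frac{1}{5}\right) = - \frac{2}{5} \approx -0.4$)
$G{\left(a \right)} = - \frac{2}{\sqrt{a}}$ ($G{\left(a \right)} = \left(\frac{5}{4} - 0 - \frac{2^{2}}{4}\right) \frac{\left(-8\right) \sqrt{a}}{a} = \left(\frac{5}{4} + 0 - 1\right) \left(- \frac{8}{\sqrt{a}}\right) = \frac{\left(-8\right) \frac{1}{\sqrt{a}}}{4} = - \frac{2}{\sqrt{a}}$)
$G{\left(- 4 P + 8 \right)} - -39151 = - \frac{2}{\sqrt{\left(-4\right) \left(- \frac{2}{5}\right) + 8}} - -39151 = - \frac{2}{\sqrt{\frac{8}{5} + 8}} + 39151 = - \frac{2}{\frac{4}{5} \sqrt{15}} + 39151 = - 2 \frac{\sqrt{15}}{12} + 39151 = - \frac{\sqrt{15}}{6} + 39151 = 39151 - \frac{\sqrt{15}}{6}$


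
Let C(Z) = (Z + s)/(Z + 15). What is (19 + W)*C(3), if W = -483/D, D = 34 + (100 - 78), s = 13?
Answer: 83/9 ≈ 9.2222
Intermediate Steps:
D = 56 (D = 34 + 22 = 56)
C(Z) = (13 + Z)/(15 + Z) (C(Z) = (Z + 13)/(Z + 15) = (13 + Z)/(15 + Z))
W = -69/8 (W = -483/56 = -483*1/56 = -69/8 ≈ -8.6250)
(19 + W)*C(3) = (19 - 69/8)*((13 + 3)/(15 + 3)) = 83*(16/18)/8 = 83*((1/18)*16)/8 = (83/8)*(8/9) = 83/9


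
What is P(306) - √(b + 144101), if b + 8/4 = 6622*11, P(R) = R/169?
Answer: 306/169 - √216941 ≈ -463.96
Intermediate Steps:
P(R) = R/169 (P(R) = R*(1/169) = R/169)
b = 72840 (b = -2 + 6622*11 = -2 + 72842 = 72840)
P(306) - √(b + 144101) = (1/169)*306 - √(72840 + 144101) = 306/169 - √216941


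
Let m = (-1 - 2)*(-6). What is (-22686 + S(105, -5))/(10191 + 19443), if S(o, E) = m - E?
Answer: -22663/29634 ≈ -0.76476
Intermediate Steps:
m = 18 (m = -3*(-6) = 18)
S(o, E) = 18 - E
(-22686 + S(105, -5))/(10191 + 19443) = (-22686 + (18 - 1*(-5)))/(10191 + 19443) = (-22686 + (18 + 5))/29634 = (-22686 + 23)*(1/29634) = -22663*1/29634 = -22663/29634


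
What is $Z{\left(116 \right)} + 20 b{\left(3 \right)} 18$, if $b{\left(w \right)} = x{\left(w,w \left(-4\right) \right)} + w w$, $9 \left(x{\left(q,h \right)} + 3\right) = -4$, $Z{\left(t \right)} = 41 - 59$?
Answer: $1982$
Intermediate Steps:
$Z{\left(t \right)} = -18$
$x{\left(q,h \right)} = - \frac{31}{9}$ ($x{\left(q,h \right)} = -3 + \frac{1}{9} \left(-4\right) = -3 - \frac{4}{9} = - \frac{31}{9}$)
$b{\left(w \right)} = - \frac{31}{9} + w^{2}$ ($b{\left(w \right)} = - \frac{31}{9} + w w = - \frac{31}{9} + w^{2}$)
$Z{\left(116 \right)} + 20 b{\left(3 \right)} 18 = -18 + 20 \left(- \frac{31}{9} + 3^{2}\right) 18 = -18 + 20 \left(- \frac{31}{9} + 9\right) 18 = -18 + 20 \cdot \frac{50}{9} \cdot 18 = -18 + \frac{1000}{9} \cdot 18 = -18 + 2000 = 1982$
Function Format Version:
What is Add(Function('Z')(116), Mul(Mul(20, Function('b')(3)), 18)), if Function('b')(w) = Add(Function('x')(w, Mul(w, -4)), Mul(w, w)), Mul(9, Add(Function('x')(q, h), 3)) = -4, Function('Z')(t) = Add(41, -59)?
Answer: 1982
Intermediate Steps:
Function('Z')(t) = -18
Function('x')(q, h) = Rational(-31, 9) (Function('x')(q, h) = Add(-3, Mul(Rational(1, 9), -4)) = Add(-3, Rational(-4, 9)) = Rational(-31, 9))
Function('b')(w) = Add(Rational(-31, 9), Pow(w, 2)) (Function('b')(w) = Add(Rational(-31, 9), Mul(w, w)) = Add(Rational(-31, 9), Pow(w, 2)))
Add(Function('Z')(116), Mul(Mul(20, Function('b')(3)), 18)) = Add(-18, Mul(Mul(20, Add(Rational(-31, 9), Pow(3, 2))), 18)) = Add(-18, Mul(Mul(20, Add(Rational(-31, 9), 9)), 18)) = Add(-18, Mul(Mul(20, Rational(50, 9)), 18)) = Add(-18, Mul(Rational(1000, 9), 18)) = Add(-18, 2000) = 1982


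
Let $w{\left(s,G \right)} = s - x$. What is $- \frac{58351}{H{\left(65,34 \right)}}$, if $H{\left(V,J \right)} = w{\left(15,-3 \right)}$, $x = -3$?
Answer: $- \frac{58351}{18} \approx -3241.7$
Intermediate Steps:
$w{\left(s,G \right)} = 3 + s$ ($w{\left(s,G \right)} = s - -3 = s + 3 = 3 + s$)
$H{\left(V,J \right)} = 18$ ($H{\left(V,J \right)} = 3 + 15 = 18$)
$- \frac{58351}{H{\left(65,34 \right)}} = - \frac{58351}{18}$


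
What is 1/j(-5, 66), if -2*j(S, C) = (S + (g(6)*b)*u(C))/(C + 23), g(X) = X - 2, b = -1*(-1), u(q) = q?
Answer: -178/259 ≈ -0.68726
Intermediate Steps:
b = 1
g(X) = -2 + X
j(S, C) = -(S + 4*C)/(2*(23 + C)) (j(S, C) = -(S + ((-2 + 6)*1)*C)/(2*(C + 23)) = -(S + (4*1)*C)/(2*(23 + C)) = -(S + 4*C)/(2*(23 + C)))
1/j(-5, 66) = 1/((-1*(-5) - 4*66)/(2*(23 + 66))) = 1/((½)*(5 - 264)/89) = 1/((½)*(1/89)*(-259)) = 1/(-259/178) = -178/259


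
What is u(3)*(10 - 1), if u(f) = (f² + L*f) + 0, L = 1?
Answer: 108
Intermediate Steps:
u(f) = f + f² (u(f) = (f² + 1*f) + 0 = (f² + f) + 0 = (f + f²) + 0 = f + f²)
u(3)*(10 - 1) = (3*(1 + 3))*(10 - 1) = (3*4)*9 = 12*9 = 108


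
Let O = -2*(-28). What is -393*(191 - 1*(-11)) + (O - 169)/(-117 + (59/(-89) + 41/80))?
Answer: -66215931286/834111 ≈ -79385.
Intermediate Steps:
O = 56
-393*(191 - 1*(-11)) + (O - 169)/(-117 + (59/(-89) + 41/80)) = -393*(191 - 1*(-11)) + (56 - 169)/(-117 + (59/(-89) + 41/80)) = -393*(191 + 11) - 113/(-117 + (59*(-1/89) + 41*(1/80))) = -393*202 - 113/(-117 + (-59/89 + 41/80)) = -79386 - 113/(-117 - 1071/7120) = -79386 - 113/(-834111/7120) = -79386 - 113*(-7120/834111) = -79386 + 804560/834111 = -66215931286/834111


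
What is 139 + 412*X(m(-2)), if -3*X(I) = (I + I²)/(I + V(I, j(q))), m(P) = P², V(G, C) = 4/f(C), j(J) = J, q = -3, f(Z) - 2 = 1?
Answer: -376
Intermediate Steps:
f(Z) = 3 (f(Z) = 2 + 1 = 3)
V(G, C) = 4/3
X(I) = -(I + I²)/(3*(4/3 + I)) (X(I) = -(I + I²)/(3*(I + 4/3)) = -(I + I²)/(3*(4/3 + I)))
139 + 412*X(m(-2)) = 139 + 412*(-1*(-2)²*(1 + (-2)²)/(4 + 3*(-2)²)) = 139 + 412*(-1*4*(1 + 4)/(4 + 3*4)) = 139 + 412*(-1*4*5/(4 + 12)) = 139 + 412*(-1*4*5/16) = 139 + 412*(-1*4*1/16*5) = 139 + 412*(-5/4) = 139 - 515 = -376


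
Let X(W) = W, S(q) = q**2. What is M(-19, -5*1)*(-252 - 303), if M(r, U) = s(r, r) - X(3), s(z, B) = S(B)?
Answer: -198690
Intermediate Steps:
s(z, B) = B**2
M(r, U) = -3 + r**2 (M(r, U) = r**2 - 1*3 = r**2 - 3 = -3 + r**2)
M(-19, -5*1)*(-252 - 303) = (-3 + (-19)**2)*(-252 - 303) = (-3 + 361)*(-555) = 358*(-555) = -198690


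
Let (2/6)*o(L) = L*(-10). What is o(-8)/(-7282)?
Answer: -120/3641 ≈ -0.032958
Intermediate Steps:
o(L) = -30*L (o(L) = 3*(L*(-10)) = 3*(-10*L) = -30*L)
o(-8)/(-7282) = -30*(-8)/(-7282) = 240*(-1/7282) = -120/3641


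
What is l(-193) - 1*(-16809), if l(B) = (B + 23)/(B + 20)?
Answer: 2908127/173 ≈ 16810.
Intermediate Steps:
l(B) = (23 + B)/(20 + B)
l(-193) - 1*(-16809) = (23 - 193)/(20 - 193) - 1*(-16809) = -170/(-173) + 16809 = -1/173*(-170) + 16809 = 170/173 + 16809 = 2908127/173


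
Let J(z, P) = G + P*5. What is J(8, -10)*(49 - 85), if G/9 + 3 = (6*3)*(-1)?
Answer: 8604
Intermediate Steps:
G = -189 (G = -27 + 9*((6*3)*(-1)) = -27 + 9*(18*(-1)) = -27 + 9*(-18) = -27 - 162 = -189)
J(z, P) = -189 + 5*P (J(z, P) = -189 + P*5 = -189 + 5*P)
J(8, -10)*(49 - 85) = (-189 + 5*(-10))*(49 - 85) = (-189 - 50)*(-36) = -239*(-36) = 8604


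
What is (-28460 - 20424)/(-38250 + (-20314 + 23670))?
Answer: 24442/17447 ≈ 1.4009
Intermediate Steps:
(-28460 - 20424)/(-38250 + (-20314 + 23670)) = -48884/(-38250 + 3356) = -48884/(-34894) = -48884*(-1/34894) = 24442/17447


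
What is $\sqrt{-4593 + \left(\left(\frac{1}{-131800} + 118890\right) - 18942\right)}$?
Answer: $\frac{\sqrt{16564345900682}}{13180} \approx 308.8$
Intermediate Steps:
$\sqrt{-4593 + \left(\left(\frac{1}{-131800} + 118890\right) - 18942\right)} = \sqrt{-4593 + \left(\left(- \frac{1}{131800} + 118890\right) - 18942\right)} = \sqrt{-4593 + \left(\frac{15669701999}{131800} - 18942\right)} = \sqrt{-4593 + \frac{13173146399}{131800}} = \sqrt{\frac{12567788999}{131800}} = \frac{\sqrt{16564345900682}}{13180}$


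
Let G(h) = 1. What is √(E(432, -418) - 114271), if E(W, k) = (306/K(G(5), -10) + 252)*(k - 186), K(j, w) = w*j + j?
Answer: 3*I*√27327 ≈ 495.93*I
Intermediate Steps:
K(j, w) = j + j*w (K(j, w) = j*w + j = j + j*w)
E(W, k) = -40548 + 218*k (E(W, k) = (306/((1*(1 - 10))) + 252)*(k - 186) = (306/((1*(-9))) + 252)*(-186 + k) = (306/(-9) + 252)*(-186 + k) = (306*(-⅑) + 252)*(-186 + k) = (-34 + 252)*(-186 + k) = 218*(-186 + k) = -40548 + 218*k)
√(E(432, -418) - 114271) = √((-40548 + 218*(-418)) - 114271) = √((-40548 - 91124) - 114271) = √(-131672 - 114271) = √(-245943) = 3*I*√27327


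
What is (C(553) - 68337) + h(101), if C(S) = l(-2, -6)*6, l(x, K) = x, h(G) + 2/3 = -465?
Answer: -206444/3 ≈ -68815.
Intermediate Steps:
h(G) = -1397/3 (h(G) = -⅔ - 465 = -1397/3)
C(S) = -12 (C(S) = -2*6 = -12)
(C(553) - 68337) + h(101) = (-12 - 68337) - 1397/3 = -68349 - 1397/3 = -206444/3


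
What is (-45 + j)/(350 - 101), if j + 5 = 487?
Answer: 437/249 ≈ 1.7550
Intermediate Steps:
j = 482 (j = -5 + 487 = 482)
(-45 + j)/(350 - 101) = (-45 + 482)/(350 - 101) = 437/249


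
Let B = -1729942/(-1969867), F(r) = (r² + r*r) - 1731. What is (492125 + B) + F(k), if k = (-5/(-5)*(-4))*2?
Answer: 966264830516/1969867 ≈ 4.9052e+5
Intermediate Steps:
k = -8 (k = (-5*(-⅕)*(-4))*2 = (1*(-4))*2 = -4*2 = -8)
F(r) = -1731 + 2*r² (F(r) = (r² + r²) - 1731 = 2*r² - 1731 = -1731 + 2*r²)
B = 1729942/1969867 (B = -1729942*(-1/1969867) = 1729942/1969867 ≈ 0.87820)
(492125 + B) + F(k) = (492125 + 1729942/1969867) + (-1731 + 2*(-8)²) = 969422527317/1969867 + (-1731 + 2*64) = 969422527317/1969867 + (-1731 + 128) = 969422527317/1969867 - 1603 = 966264830516/1969867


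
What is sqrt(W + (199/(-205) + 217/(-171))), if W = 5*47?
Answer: sqrt(31780905845)/11685 ≈ 15.256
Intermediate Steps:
W = 235
sqrt(W + (199/(-205) + 217/(-171))) = sqrt(235 + (199/(-205) + 217/(-171))) = sqrt(235 + (199*(-1/205) + 217*(-1/171))) = sqrt(235 + (-199/205 - 217/171)) = sqrt(235 - 78514/35055) = sqrt(8159411/35055) = sqrt(31780905845)/11685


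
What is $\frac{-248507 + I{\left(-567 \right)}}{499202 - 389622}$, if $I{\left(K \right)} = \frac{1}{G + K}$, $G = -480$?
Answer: $- \frac{26018683}{11473026} \approx -2.2678$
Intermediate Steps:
$I{\left(K \right)} = \frac{1}{-480 + K}$
$\frac{-248507 + I{\left(-567 \right)}}{499202 - 389622} = \frac{-248507 + \frac{1}{-480 - 567}}{499202 - 389622} = \frac{-248507 + \frac{1}{-1047}}{109580} = \left(-248507 - \frac{1}{1047}\right) \frac{1}{109580} = \left(- \frac{260186830}{1047}\right) \frac{1}{109580} = - \frac{26018683}{11473026}$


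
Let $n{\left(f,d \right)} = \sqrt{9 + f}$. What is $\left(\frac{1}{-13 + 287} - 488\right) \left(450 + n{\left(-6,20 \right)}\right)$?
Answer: $- \frac{30084975}{137} - \frac{133711 \sqrt{3}}{274} \approx -2.2044 \cdot 10^{5}$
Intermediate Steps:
$\left(\frac{1}{-13 + 287} - 488\right) \left(450 + n{\left(-6,20 \right)}\right) = \left(\frac{1}{-13 + 287} - 488\right) \left(450 + \sqrt{9 - 6}\right) = \left(\frac{1}{274} - 488\right) \left(450 + \sqrt{3}\right) = - \frac{133711 \left(450 + \sqrt{3}\right)}{274} = - \frac{30084975}{137} - \frac{133711 \sqrt{3}}{274}$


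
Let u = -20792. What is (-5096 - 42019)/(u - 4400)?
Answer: 47115/25192 ≈ 1.8702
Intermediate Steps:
(-5096 - 42019)/(u - 4400) = (-5096 - 42019)/(-20792 - 4400) = -47115/(-25192) = -47115*(-1/25192) = 47115/25192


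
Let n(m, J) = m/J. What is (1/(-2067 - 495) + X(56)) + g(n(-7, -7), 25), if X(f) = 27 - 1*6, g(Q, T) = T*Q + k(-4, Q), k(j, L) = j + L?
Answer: 110165/2562 ≈ 43.000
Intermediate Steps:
k(j, L) = L + j
g(Q, T) = -4 + Q + Q*T (g(Q, T) = T*Q + (Q - 4) = Q*T + (-4 + Q) = -4 + Q + Q*T)
X(f) = 21 (X(f) = 27 - 6 = 21)
(1/(-2067 - 495) + X(56)) + g(n(-7, -7), 25) = (1/(-2067 - 495) + 21) + (-4 - 7/(-7) - 7/(-7)*25) = (1/(-2562) + 21) + (-4 - 7*(-1/7) - 7*(-1/7)*25) = (-1/2562 + 21) + (-4 + 1 + 1*25) = 53801/2562 + (-4 + 1 + 25) = 53801/2562 + 22 = 110165/2562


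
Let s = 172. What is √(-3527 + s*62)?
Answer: 3*√793 ≈ 84.481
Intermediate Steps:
√(-3527 + s*62) = √(-3527 + 172*62) = √(-3527 + 10664) = √7137 = 3*√793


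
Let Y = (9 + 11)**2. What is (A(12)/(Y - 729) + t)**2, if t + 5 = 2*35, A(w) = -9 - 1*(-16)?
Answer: 9326916/2209 ≈ 4222.2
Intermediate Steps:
A(w) = 7 (A(w) = -9 + 16 = 7)
Y = 400 (Y = 20**2 = 400)
t = 65 (t = -5 + 2*35 = -5 + 70 = 65)
(A(12)/(Y - 729) + t)**2 = (7/(400 - 729) + 65)**2 = (7/(-329) + 65)**2 = (7*(-1/329) + 65)**2 = (-1/47 + 65)**2 = (3054/47)**2 = 9326916/2209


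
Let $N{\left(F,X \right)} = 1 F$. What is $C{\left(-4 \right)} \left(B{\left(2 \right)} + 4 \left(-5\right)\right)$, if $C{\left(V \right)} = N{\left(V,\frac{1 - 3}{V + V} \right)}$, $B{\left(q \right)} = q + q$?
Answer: $64$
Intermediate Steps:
$N{\left(F,X \right)} = F$
$B{\left(q \right)} = 2 q$
$C{\left(V \right)} = V$
$C{\left(-4 \right)} \left(B{\left(2 \right)} + 4 \left(-5\right)\right) = - 4 \left(2 \cdot 2 + 4 \left(-5\right)\right) = - 4 \left(4 - 20\right) = \left(-4\right) \left(-16\right) = 64$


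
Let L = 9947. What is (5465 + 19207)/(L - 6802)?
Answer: 24672/3145 ≈ 7.8448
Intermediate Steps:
(5465 + 19207)/(L - 6802) = (5465 + 19207)/(9947 - 6802) = 24672/3145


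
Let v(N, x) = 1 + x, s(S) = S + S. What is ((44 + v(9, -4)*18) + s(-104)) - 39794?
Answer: -40012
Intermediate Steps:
s(S) = 2*S
((44 + v(9, -4)*18) + s(-104)) - 39794 = ((44 + (1 - 4)*18) + 2*(-104)) - 39794 = ((44 - 3*18) - 208) - 39794 = ((44 - 54) - 208) - 39794 = (-10 - 208) - 39794 = -218 - 39794 = -40012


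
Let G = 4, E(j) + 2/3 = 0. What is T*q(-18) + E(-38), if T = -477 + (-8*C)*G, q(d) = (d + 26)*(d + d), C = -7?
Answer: 218590/3 ≈ 72863.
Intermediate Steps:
E(j) = -2/3 (E(j) = -2/3 + 0 = -2/3)
q(d) = 2*d*(26 + d) (q(d) = (26 + d)*(2*d) = 2*d*(26 + d))
T = -253 (T = -477 - 8*(-7)*4 = -477 + 56*4 = -477 + 224 = -253)
T*q(-18) + E(-38) = -506*(-18)*(26 - 18) - 2/3 = -506*(-18)*8 - 2/3 = -253*(-288) - 2/3 = 72864 - 2/3 = 218590/3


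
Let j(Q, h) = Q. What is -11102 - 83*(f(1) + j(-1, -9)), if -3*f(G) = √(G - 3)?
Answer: -11019 + 83*I*√2/3 ≈ -11019.0 + 39.127*I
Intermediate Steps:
f(G) = -√(-3 + G)/3 (f(G) = -√(G - 3)/3 = -√(-3 + G)/3)
-11102 - 83*(f(1) + j(-1, -9)) = -11102 - 83*(-√(-3 + 1)/3 - 1) = -11102 - 83*(-I*√2/3 - 1) = -11102 - 83*(-1 - I*√2/3) = -11102 - (-83 - 83*I*√2/3) = -11102 + (83 + 83*I*√2/3) = -11019 + 83*I*√2/3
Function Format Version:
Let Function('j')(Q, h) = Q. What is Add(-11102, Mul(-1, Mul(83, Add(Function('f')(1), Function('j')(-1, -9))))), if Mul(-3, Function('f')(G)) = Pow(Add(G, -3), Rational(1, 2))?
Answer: Add(-11019, Mul(Rational(83, 3), I, Pow(2, Rational(1, 2)))) ≈ Add(-11019., Mul(39.127, I))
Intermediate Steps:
Function('f')(G) = Mul(Rational(-1, 3), Pow(Add(-3, G), Rational(1, 2))) (Function('f')(G) = Mul(Rational(-1, 3), Pow(Add(G, -3), Rational(1, 2))) = Mul(Rational(-1, 3), Pow(Add(-3, G), Rational(1, 2))))
Add(-11102, Mul(-1, Mul(83, Add(Function('f')(1), Function('j')(-1, -9))))) = Add(-11102, Mul(-1, Mul(83, Add(Mul(Rational(-1, 3), Pow(Add(-3, 1), Rational(1, 2))), -1)))) = Add(-11102, Mul(-1, Mul(83, Add(Mul(Rational(-1, 3), Pow(-2, Rational(1, 2))), -1)))) = Add(-11102, Mul(-1, Mul(83, Add(Mul(Rational(-1, 3), Mul(I, Pow(2, Rational(1, 2)))), -1)))) = Add(-11102, Mul(-1, Mul(83, Add(Mul(Rational(-1, 3), I, Pow(2, Rational(1, 2))), -1)))) = Add(-11102, Mul(-1, Mul(83, Add(-1, Mul(Rational(-1, 3), I, Pow(2, Rational(1, 2))))))) = Add(-11102, Mul(-1, Add(-83, Mul(Rational(-83, 3), I, Pow(2, Rational(1, 2)))))) = Add(-11102, Add(83, Mul(Rational(83, 3), I, Pow(2, Rational(1, 2))))) = Add(-11019, Mul(Rational(83, 3), I, Pow(2, Rational(1, 2))))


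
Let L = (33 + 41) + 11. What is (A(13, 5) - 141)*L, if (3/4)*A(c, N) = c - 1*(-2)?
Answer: -10285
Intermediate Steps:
L = 85 (L = 74 + 11 = 85)
A(c, N) = 8/3 + 4*c/3 (A(c, N) = 4*(c - 1*(-2))/3 = 4*(c + 2)/3 = 4*(2 + c)/3 = 8/3 + 4*c/3)
(A(13, 5) - 141)*L = ((8/3 + (4/3)*13) - 141)*85 = ((8/3 + 52/3) - 141)*85 = (20 - 141)*85 = -121*85 = -10285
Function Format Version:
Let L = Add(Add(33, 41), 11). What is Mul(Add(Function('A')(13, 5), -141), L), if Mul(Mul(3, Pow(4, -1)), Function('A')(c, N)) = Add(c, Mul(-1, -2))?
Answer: -10285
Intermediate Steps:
L = 85 (L = Add(74, 11) = 85)
Function('A')(c, N) = Add(Rational(8, 3), Mul(Rational(4, 3), c)) (Function('A')(c, N) = Mul(Rational(4, 3), Add(c, Mul(-1, -2))) = Mul(Rational(4, 3), Add(c, 2)) = Mul(Rational(4, 3), Add(2, c)) = Add(Rational(8, 3), Mul(Rational(4, 3), c)))
Mul(Add(Function('A')(13, 5), -141), L) = Mul(Add(Add(Rational(8, 3), Mul(Rational(4, 3), 13)), -141), 85) = Mul(Add(Add(Rational(8, 3), Rational(52, 3)), -141), 85) = Mul(Add(20, -141), 85) = Mul(-121, 85) = -10285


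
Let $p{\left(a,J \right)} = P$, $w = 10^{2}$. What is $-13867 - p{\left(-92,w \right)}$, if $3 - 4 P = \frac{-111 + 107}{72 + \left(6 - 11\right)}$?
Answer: $- \frac{3716561}{268} \approx -13868.0$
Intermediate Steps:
$w = 100$
$P = \frac{205}{268}$ ($P = \frac{3}{4} - \frac{\left(-111 + 107\right) \frac{1}{72 + \left(6 - 11\right)}}{4} = \frac{3}{4} - \frac{\left(-4\right) \frac{1}{72 + \left(6 - 11\right)}}{4} = \frac{3}{4} - \frac{\left(-4\right) \frac{1}{72 - 5}}{4} = \frac{3}{4} - \frac{\left(-4\right) \frac{1}{67}}{4} = \frac{3}{4} - - \frac{1}{67} = \frac{3}{4} + \frac{1}{67} = \frac{205}{268} \approx 0.76493$)
$p{\left(a,J \right)} = \frac{205}{268}$
$-13867 - p{\left(-92,w \right)} = -13867 - \frac{205}{268} = - \frac{3716561}{268}$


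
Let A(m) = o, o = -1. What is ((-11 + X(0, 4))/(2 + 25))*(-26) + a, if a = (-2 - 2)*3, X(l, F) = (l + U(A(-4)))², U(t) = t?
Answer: -64/27 ≈ -2.3704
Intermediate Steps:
A(m) = -1
X(l, F) = (-1 + l)² (X(l, F) = (l - 1)² = (-1 + l)²)
a = -12 (a = -4*3 = -12)
((-11 + X(0, 4))/(2 + 25))*(-26) + a = ((-11 + (-1 + 0)²)/(2 + 25))*(-26) - 12 = ((-11 + (-1)²)/27)*(-26) - 12 = ((-11 + 1)*(1/27))*(-26) - 12 = -10*1/27*(-26) - 12 = -10/27*(-26) - 12 = 260/27 - 12 = -64/27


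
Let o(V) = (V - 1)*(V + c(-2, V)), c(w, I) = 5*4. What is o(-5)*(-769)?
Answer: 69210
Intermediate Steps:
c(w, I) = 20
o(V) = (-1 + V)*(20 + V) (o(V) = (V - 1)*(V + 20) = (-1 + V)*(20 + V))
o(-5)*(-769) = (-20 + (-5)² + 19*(-5))*(-769) = (-20 + 25 - 95)*(-769) = -90*(-769) = 69210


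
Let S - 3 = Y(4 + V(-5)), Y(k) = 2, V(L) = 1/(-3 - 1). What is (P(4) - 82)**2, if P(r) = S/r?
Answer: 104329/16 ≈ 6520.6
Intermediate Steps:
V(L) = -1/4 (V(L) = 1/(-4) = -1/4)
S = 5 (S = 3 + 2 = 5)
P(r) = 5/r
(P(4) - 82)**2 = (5/4 - 82)**2 = (-323/4)**2 = 104329/16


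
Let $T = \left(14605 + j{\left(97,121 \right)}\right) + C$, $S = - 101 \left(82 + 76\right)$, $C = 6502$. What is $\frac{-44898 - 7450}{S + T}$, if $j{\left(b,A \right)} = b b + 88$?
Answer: $- \frac{26174}{7323} \approx -3.5742$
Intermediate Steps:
$j{\left(b,A \right)} = 88 + b^{2}$ ($j{\left(b,A \right)} = b^{2} + 88 = 88 + b^{2}$)
$S = -15958$ ($S = \left(-101\right) 158 = -15958$)
$T = 30604$ ($T = \left(14605 + \left(88 + 97^{2}\right)\right) + 6502 = \left(14605 + \left(88 + 9409\right)\right) + 6502 = \left(14605 + 9497\right) + 6502 = 24102 + 6502 = 30604$)
$\frac{-44898 - 7450}{S + T} = \frac{-44898 - 7450}{-15958 + 30604} = - \frac{52348}{14646} = \left(-52348\right) \frac{1}{14646} = - \frac{26174}{7323}$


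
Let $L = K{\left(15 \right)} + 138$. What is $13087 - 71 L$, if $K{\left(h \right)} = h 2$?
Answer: $1159$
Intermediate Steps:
$K{\left(h \right)} = 2 h$
$L = 168$ ($L = 2 \cdot 15 + 138 = 30 + 138 = 168$)
$13087 - 71 L = 13087 - 11928 = 1159$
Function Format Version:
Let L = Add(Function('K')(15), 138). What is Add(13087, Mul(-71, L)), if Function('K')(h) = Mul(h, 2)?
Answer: 1159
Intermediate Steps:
Function('K')(h) = Mul(2, h)
L = 168 (L = Add(Mul(2, 15), 138) = Add(30, 138) = 168)
Add(13087, Mul(-71, L)) = Add(13087, Mul(-71, 168)) = Add(13087, -11928) = 1159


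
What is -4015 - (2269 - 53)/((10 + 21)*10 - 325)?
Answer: -58009/15 ≈ -3867.3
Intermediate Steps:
-4015 - (2269 - 53)/((10 + 21)*10 - 325) = -4015 - 2216/(31*10 - 325) = -4015 - 2216/(310 - 325) = -4015 - 2216/(-15) = -4015 - 2216*(-1)/15 = -4015 - 1*(-2216/15) = -4015 + 2216/15 = -58009/15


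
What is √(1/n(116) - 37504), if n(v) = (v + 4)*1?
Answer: I*√135014370/60 ≈ 193.66*I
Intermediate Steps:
n(v) = 4 + v (n(v) = (4 + v)*1 = 4 + v)
√(1/n(116) - 37504) = √(1/(4 + 116) - 37504) = √(1/120 - 37504) = √(-4500479/120) = I*√135014370/60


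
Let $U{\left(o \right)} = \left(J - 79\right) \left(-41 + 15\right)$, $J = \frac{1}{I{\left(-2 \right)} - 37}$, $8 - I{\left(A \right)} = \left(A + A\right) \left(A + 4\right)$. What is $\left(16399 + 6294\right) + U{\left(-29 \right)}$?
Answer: $\frac{519713}{21} \approx 24748.0$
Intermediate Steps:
$I{\left(A \right)} = 8 - 2 A \left(4 + A\right)$ ($I{\left(A \right)} = 8 - \left(A + A\right) \left(A + 4\right) = 8 - 2 A \left(4 + A\right)$)
$J = - \frac{1}{21}$ ($J = \frac{1}{\left(8 - -16 - 2 \left(-2\right)^{2}\right) - 37} = \frac{1}{\left(8 + 16 - 8\right) - 37} = \frac{1}{16 - 37} = \frac{1}{-21} = - \frac{1}{21} \approx -0.047619$)
$U{\left(o \right)} = \frac{43160}{21}$ ($U{\left(o \right)} = \left(- \frac{1}{21} - 79\right) \left(-41 + 15\right) = \left(- \frac{1660}{21}\right) \left(-26\right) = \frac{43160}{21}$)
$\left(16399 + 6294\right) + U{\left(-29 \right)} = \left(16399 + 6294\right) + \frac{43160}{21} = 22693 + \frac{43160}{21} = \frac{519713}{21}$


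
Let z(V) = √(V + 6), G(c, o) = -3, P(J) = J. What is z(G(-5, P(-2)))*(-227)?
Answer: -227*√3 ≈ -393.18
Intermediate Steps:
z(V) = √(6 + V)
z(G(-5, P(-2)))*(-227) = √(6 - 3)*(-227) = √3*(-227) = -227*√3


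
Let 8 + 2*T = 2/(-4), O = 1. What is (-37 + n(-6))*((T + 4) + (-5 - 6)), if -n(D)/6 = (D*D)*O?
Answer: 11385/4 ≈ 2846.3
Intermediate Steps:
T = -17/4 (T = -4 + (2/(-4))/2 = -4 + (-¼*2)/2 = -4 + (½)*(-½) = -4 - ¼ = -17/4 ≈ -4.2500)
n(D) = -6*D² (n(D) = -6*D*D = -6*D²)
(-37 + n(-6))*((T + 4) + (-5 - 6)) = (-37 - 6*(-6)²)*((-17/4 + 4) + (-5 - 6)) = (-37 - 6*36)*(-¼ - 11) = (-37 - 216)*(-45/4) = -253*(-45/4) = 11385/4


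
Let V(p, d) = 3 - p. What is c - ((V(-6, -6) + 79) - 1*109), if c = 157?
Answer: 178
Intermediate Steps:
c - ((V(-6, -6) + 79) - 1*109) = 157 - (((3 - 1*(-6)) + 79) - 1*109) = 157 - (((3 + 6) + 79) - 109) = 157 - ((9 + 79) - 109) = 157 - (88 - 109) = 157 - 1*(-21) = 157 + 21 = 178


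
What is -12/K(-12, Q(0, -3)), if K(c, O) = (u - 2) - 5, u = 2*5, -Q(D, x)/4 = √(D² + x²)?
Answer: -4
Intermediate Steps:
Q(D, x) = -4*√(D² + x²)
u = 10
K(c, O) = 3 (K(c, O) = (10 - 2) - 5 = 8 - 5 = 3)
-12/K(-12, Q(0, -3)) = -12/3 = -12*⅓ = -4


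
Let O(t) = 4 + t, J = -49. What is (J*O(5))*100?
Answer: -44100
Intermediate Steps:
(J*O(5))*100 = -49*(4 + 5)*100 = -49*9*100 = -441*100 = -44100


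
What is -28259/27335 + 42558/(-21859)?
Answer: -23130343/7759945 ≈ -2.9807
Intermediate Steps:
-28259/27335 + 42558/(-21859) = -28259*1/27335 + 42558*(-1/21859) = -367/355 - 42558/21859 = -23130343/7759945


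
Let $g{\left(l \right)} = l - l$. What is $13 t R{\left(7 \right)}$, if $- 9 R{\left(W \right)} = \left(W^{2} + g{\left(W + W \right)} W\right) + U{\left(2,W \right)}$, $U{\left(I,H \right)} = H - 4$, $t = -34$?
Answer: $\frac{22984}{9} \approx 2553.8$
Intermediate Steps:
$g{\left(l \right)} = 0$
$U{\left(I,H \right)} = -4 + H$
$R{\left(W \right)} = \frac{4}{9} - \frac{W}{9} - \frac{W^{2}}{9}$ ($R{\left(W \right)} = - \frac{\left(W^{2} + 0 W\right) + \left(-4 + W\right)}{9} = - \frac{\left(W^{2} + 0\right) + \left(-4 + W\right)}{9} = - \frac{W^{2} + \left(-4 + W\right)}{9} = - \frac{-4 + W + W^{2}}{9} = \frac{4}{9} - \frac{W}{9} - \frac{W^{2}}{9}$)
$13 t R{\left(7 \right)} = 13 \left(-34\right) \left(\frac{4}{9} - \frac{7}{9} - \frac{7^{2}}{9}\right) = - 442 \left(\frac{4}{9} - \frac{7}{9} - \frac{49}{9}\right) = \left(-442\right) \left(- \frac{52}{9}\right) = \frac{22984}{9}$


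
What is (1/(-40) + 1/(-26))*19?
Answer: -627/520 ≈ -1.2058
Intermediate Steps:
(1/(-40) + 1/(-26))*19 = (-1/40 - 1/26)*19 = -33/520*19 = -627/520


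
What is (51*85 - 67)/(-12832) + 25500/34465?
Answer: 9005969/22112744 ≈ 0.40728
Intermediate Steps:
(51*85 - 67)/(-12832) + 25500/34465 = (4335 - 67)*(-1/12832) + 25500*(1/34465) = 4268*(-1/12832) + 5100/6893 = -1067/3208 + 5100/6893 = 9005969/22112744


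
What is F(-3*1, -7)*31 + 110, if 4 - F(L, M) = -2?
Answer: 296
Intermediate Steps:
F(L, M) = 6 (F(L, M) = 4 - 1*(-2) = 4 + 2 = 6)
F(-3*1, -7)*31 + 110 = 6*31 + 110 = 186 + 110 = 296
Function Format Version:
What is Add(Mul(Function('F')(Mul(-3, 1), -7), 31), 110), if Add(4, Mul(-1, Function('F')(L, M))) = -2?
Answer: 296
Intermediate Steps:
Function('F')(L, M) = 6 (Function('F')(L, M) = Add(4, Mul(-1, -2)) = Add(4, 2) = 6)
Add(Mul(Function('F')(Mul(-3, 1), -7), 31), 110) = Add(Mul(6, 31), 110) = Add(186, 110) = 296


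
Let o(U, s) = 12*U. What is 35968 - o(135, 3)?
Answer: 34348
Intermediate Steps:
35968 - o(135, 3) = 35968 - 12*135 = 35968 - 1*1620 = 35968 - 1620 = 34348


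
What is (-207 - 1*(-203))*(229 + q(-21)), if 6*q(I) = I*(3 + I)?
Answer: -1168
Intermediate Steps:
q(I) = I*(3 + I)/6 (q(I) = (I*(3 + I))/6 = I*(3 + I)/6)
(-207 - 1*(-203))*(229 + q(-21)) = (-207 - 1*(-203))*(229 + (1/6)*(-21)*(3 - 21)) = (-207 + 203)*(229 + (1/6)*(-21)*(-18)) = -4*(229 + 63) = -4*292 = -1168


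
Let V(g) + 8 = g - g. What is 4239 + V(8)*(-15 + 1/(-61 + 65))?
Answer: 4357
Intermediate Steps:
V(g) = -8 (V(g) = -8 + (g - g) = -8 + 0 = -8)
4239 + V(8)*(-15 + 1/(-61 + 65)) = 4239 - 8*(-15 + 1/(-61 + 65)) = 4239 - 8*(-15 + 1/4) = 4239 - 8*(-15 + ¼) = 4239 - 8*(-59/4) = 4239 + 118 = 4357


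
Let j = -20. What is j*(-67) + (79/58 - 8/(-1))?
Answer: 78263/58 ≈ 1349.4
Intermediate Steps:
j*(-67) + (79/58 - 8/(-1)) = -20*(-67) + (79/58 - 8/(-1)) = 1340 + (79*(1/58) - 8*(-1)) = 1340 + (79/58 + 8) = 1340 + 543/58 = 78263/58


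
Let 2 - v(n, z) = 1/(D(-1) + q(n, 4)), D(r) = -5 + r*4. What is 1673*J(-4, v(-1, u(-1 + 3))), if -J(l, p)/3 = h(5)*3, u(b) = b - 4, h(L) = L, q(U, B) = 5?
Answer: -75285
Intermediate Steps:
D(r) = -5 + 4*r
u(b) = -4 + b
v(n, z) = 9/4 (v(n, z) = 2 - 1/((-5 + 4*(-1)) + 5) = 2 - 1/((-5 - 4) + 5) = 2 - 1/(-9 + 5) = 2 - 1/(-4) = 2 - 1*(-¼) = 2 + ¼ = 9/4)
J(l, p) = -45 (J(l, p) = -15*3 = -3*15 = -45)
1673*J(-4, v(-1, u(-1 + 3))) = 1673*(-45) = -75285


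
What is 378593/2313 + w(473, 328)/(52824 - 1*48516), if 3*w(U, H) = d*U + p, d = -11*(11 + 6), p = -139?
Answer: 260445959/1660734 ≈ 156.83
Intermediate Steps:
d = -187 (d = -11*17 = -187)
w(U, H) = -139/3 - 187*U/3 (w(U, H) = (-187*U - 139)/3 = (-139 - 187*U)/3 = -139/3 - 187*U/3)
378593/2313 + w(473, 328)/(52824 - 1*48516) = 378593/2313 + (-139/3 - 187/3*473)/(52824 - 1*48516) = 378593*(1/2313) + (-139/3 - 88451/3)/(52824 - 48516) = 378593/2313 - 29530/4308 = 378593/2313 - 29530*1/4308 = 378593/2313 - 14765/2154 = 260445959/1660734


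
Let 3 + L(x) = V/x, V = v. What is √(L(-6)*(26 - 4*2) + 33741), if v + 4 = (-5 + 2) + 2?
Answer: √33702 ≈ 183.58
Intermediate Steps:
v = -5 (v = -4 + ((-5 + 2) + 2) = -4 + (-3 + 2) = -4 - 1 = -5)
V = -5
L(x) = -3 - 5/x
√(L(-6)*(26 - 4*2) + 33741) = √((-3 - 5/(-6))*(26 - 4*2) + 33741) = √((-3 - 5*(-⅙))*(26 - 8) + 33741) = √((-3 + ⅚)*18 + 33741) = √(-13/6*18 + 33741) = √(-39 + 33741) = √33702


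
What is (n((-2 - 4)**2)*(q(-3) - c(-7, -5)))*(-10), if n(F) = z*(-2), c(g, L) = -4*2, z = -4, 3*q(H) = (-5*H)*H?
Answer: 560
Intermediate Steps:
q(H) = -5*H**2/3 (q(H) = ((-5*H)*H)/3 = (-5*H**2)/3 = -5*H**2/3)
c(g, L) = -8
n(F) = 8 (n(F) = -4*(-2) = 8)
(n((-2 - 4)**2)*(q(-3) - c(-7, -5)))*(-10) = (8*(-5/3*(-3)**2 - 1*(-8)))*(-10) = (8*(-5/3*9 + 8))*(-10) = (8*(-15 + 8))*(-10) = (8*(-7))*(-10) = -56*(-10) = 560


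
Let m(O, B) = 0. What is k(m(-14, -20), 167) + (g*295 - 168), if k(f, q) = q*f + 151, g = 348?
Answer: 102643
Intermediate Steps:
k(f, q) = 151 + f*q (k(f, q) = f*q + 151 = 151 + f*q)
k(m(-14, -20), 167) + (g*295 - 168) = (151 + 0*167) + (348*295 - 168) = (151 + 0) + (102660 - 168) = 151 + 102492 = 102643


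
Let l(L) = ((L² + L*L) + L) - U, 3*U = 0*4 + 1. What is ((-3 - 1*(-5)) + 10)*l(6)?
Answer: 932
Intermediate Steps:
U = ⅓ (U = (0*4 + 1)/3 = (0 + 1)/3 = (⅓)*1 = ⅓ ≈ 0.33333)
l(L) = -⅓ + L + 2*L² (l(L) = ((L² + L*L) + L) - 1*⅓ = ((L² + L²) + L) - ⅓ = (2*L² + L) - ⅓ = (L + 2*L²) - ⅓ = -⅓ + L + 2*L²)
((-3 - 1*(-5)) + 10)*l(6) = ((-3 - 1*(-5)) + 10)*(-⅓ + 6 + 2*6²) = ((-3 + 5) + 10)*(-⅓ + 6 + 2*36) = (2 + 10)*(-⅓ + 6 + 72) = 12*(233/3) = 932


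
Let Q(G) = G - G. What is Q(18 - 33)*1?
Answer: 0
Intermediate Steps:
Q(G) = 0
Q(18 - 33)*1 = 0*1 = 0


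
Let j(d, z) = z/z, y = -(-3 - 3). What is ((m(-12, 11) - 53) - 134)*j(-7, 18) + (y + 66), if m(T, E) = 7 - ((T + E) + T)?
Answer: -95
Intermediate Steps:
m(T, E) = 7 - E - 2*T (m(T, E) = 7 - ((E + T) + T) = 7 - (E + 2*T) = 7 + (-E - 2*T) = 7 - E - 2*T)
y = 6 (y = -1*(-6) = 6)
j(d, z) = 1
((m(-12, 11) - 53) - 134)*j(-7, 18) + (y + 66) = (((7 - 1*11 - 2*(-12)) - 53) - 134)*1 + (6 + 66) = (((7 - 11 + 24) - 53) - 134)*1 + 72 = ((20 - 53) - 134)*1 + 72 = (-33 - 134)*1 + 72 = -167*1 + 72 = -167 + 72 = -95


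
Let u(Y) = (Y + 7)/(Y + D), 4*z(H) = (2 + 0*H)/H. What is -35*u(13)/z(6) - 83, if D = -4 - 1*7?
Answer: -4283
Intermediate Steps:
z(H) = 1/(2*H) (z(H) = ((2 + 0*H)/H)/4 = ((2 + 0)/H)/4 = (2/H)/4 = 1/(2*H))
D = -11 (D = -4 - 7 = -11)
u(Y) = (7 + Y)/(-11 + Y) (u(Y) = (Y + 7)/(Y - 11) = (7 + Y)/(-11 + Y))
-35*u(13)/z(6) - 83 = -35*(7 + 13)/(-11 + 13)/((1/2)/6) - 83 = -35*20/2/((1/2)*(1/6)) - 83 = -35*(1/2)*20/1/12 - 83 = -350*12 - 83 = -35*120 - 83 = -4200 - 83 = -4283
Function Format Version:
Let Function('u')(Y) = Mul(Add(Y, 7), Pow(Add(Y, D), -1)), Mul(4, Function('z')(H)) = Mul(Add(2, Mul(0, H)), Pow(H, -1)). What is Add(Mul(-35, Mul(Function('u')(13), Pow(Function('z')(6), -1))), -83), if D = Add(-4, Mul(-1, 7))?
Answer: -4283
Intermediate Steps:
Function('z')(H) = Mul(Rational(1, 2), Pow(H, -1)) (Function('z')(H) = Mul(Rational(1, 4), Mul(Add(2, Mul(0, H)), Pow(H, -1))) = Mul(Rational(1, 4), Mul(Add(2, 0), Pow(H, -1))) = Mul(Rational(1, 4), Mul(2, Pow(H, -1))) = Mul(Rational(1, 2), Pow(H, -1)))
D = -11 (D = Add(-4, -7) = -11)
Function('u')(Y) = Mul(Pow(Add(-11, Y), -1), Add(7, Y)) (Function('u')(Y) = Mul(Add(Y, 7), Pow(Add(Y, -11), -1)) = Mul(Add(7, Y), Pow(Add(-11, Y), -1)) = Mul(Pow(Add(-11, Y), -1), Add(7, Y)))
Add(Mul(-35, Mul(Function('u')(13), Pow(Function('z')(6), -1))), -83) = Add(Mul(-35, Mul(Mul(Pow(Add(-11, 13), -1), Add(7, 13)), Pow(Mul(Rational(1, 2), Pow(6, -1)), -1))), -83) = Add(Mul(-35, Mul(Mul(Pow(2, -1), 20), Pow(Mul(Rational(1, 2), Rational(1, 6)), -1))), -83) = Add(Mul(-35, Mul(Mul(Rational(1, 2), 20), Pow(Rational(1, 12), -1))), -83) = Add(Mul(-35, Mul(10, 12)), -83) = Add(Mul(-35, 120), -83) = Add(-4200, -83) = -4283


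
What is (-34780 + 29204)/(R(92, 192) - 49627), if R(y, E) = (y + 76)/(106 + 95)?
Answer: 373592/3324953 ≈ 0.11236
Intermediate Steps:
R(y, E) = 76/201 + y/201 (R(y, E) = (76 + y)/201 = (76 + y)*(1/201) = 76/201 + y/201)
(-34780 + 29204)/(R(92, 192) - 49627) = (-34780 + 29204)/((76/201 + (1/201)*92) - 49627) = -5576/((76/201 + 92/201) - 49627) = -5576/(56/67 - 49627) = -5576/(-3324953/67) = -5576*(-67/3324953) = 373592/3324953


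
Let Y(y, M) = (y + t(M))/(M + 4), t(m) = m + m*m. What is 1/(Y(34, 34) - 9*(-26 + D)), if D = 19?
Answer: 19/1809 ≈ 0.010503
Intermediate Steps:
t(m) = m + m²
Y(y, M) = (y + M*(1 + M))/(4 + M) (Y(y, M) = (y + M*(1 + M))/(M + 4) = (y + M*(1 + M))/(4 + M))
1/(Y(34, 34) - 9*(-26 + D)) = 1/((34 + 34*(1 + 34))/(4 + 34) - 9*(-26 + 19)) = 1/((34 + 34*35)/38 - 9*(-7)) = 1/((34 + 1190)/38 + 63) = 1/((1/38)*1224 + 63) = 1/(612/19 + 63) = 1/(1809/19) = 19/1809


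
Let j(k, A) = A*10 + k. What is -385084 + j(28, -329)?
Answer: -388346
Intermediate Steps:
j(k, A) = k + 10*A (j(k, A) = 10*A + k = k + 10*A)
-385084 + j(28, -329) = -385084 + (28 + 10*(-329)) = -385084 + (28 - 3290) = -385084 - 3262 = -388346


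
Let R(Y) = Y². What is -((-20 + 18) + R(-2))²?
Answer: -4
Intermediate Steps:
-((-20 + 18) + R(-2))² = -((-20 + 18) + (-2)²)² = -(-2 + 4)² = -1*2² = -1*4 = -4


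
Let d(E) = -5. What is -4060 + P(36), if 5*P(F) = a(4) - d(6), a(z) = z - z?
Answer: -4059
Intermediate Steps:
a(z) = 0
P(F) = 1 (P(F) = (0 - 1*(-5))/5 = (0 + 5)/5 = (⅕)*5 = 1)
-4060 + P(36) = -4060 + 1 = -4059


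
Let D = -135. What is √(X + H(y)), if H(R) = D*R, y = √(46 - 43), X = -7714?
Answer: √(-7714 - 135*√3) ≈ 89.151*I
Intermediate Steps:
y = √3 ≈ 1.7320
H(R) = -135*R
√(X + H(y)) = √(-7714 - 135*√3)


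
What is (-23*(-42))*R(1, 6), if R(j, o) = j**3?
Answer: 966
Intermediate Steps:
(-23*(-42))*R(1, 6) = -23*(-42)*1**3 = 966*1 = 966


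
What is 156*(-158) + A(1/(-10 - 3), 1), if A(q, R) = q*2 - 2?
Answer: -320452/13 ≈ -24650.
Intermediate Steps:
A(q, R) = -2 + 2*q (A(q, R) = 2*q - 2 = -2 + 2*q)
156*(-158) + A(1/(-10 - 3), 1) = 156*(-158) + (-2 + 2/(-10 - 3)) = -24648 + (-2 + 2/(-13)) = -24648 + (-2 + 2*(-1/13)) = -24648 + (-2 - 2/13) = -24648 - 28/13 = -320452/13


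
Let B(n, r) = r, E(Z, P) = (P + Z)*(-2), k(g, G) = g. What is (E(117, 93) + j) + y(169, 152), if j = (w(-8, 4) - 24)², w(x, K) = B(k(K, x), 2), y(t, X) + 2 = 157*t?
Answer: 26595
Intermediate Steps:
y(t, X) = -2 + 157*t
E(Z, P) = -2*P - 2*Z
w(x, K) = 2
j = 484 (j = (2 - 24)² = (-22)² = 484)
(E(117, 93) + j) + y(169, 152) = ((-2*93 - 2*117) + 484) + (-2 + 157*169) = ((-186 - 234) + 484) + (-2 + 26533) = (-420 + 484) + 26531 = 64 + 26531 = 26595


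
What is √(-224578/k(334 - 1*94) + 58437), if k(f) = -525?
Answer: √648984063/105 ≈ 242.62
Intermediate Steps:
√(-224578/k(334 - 1*94) + 58437) = √(-224578/(-525) + 58437) = √(-224578*(-1/525) + 58437) = √(224578/525 + 58437) = √(30904003/525) = √648984063/105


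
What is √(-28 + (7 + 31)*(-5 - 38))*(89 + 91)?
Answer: 180*I*√1662 ≈ 7338.2*I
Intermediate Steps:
√(-28 + (7 + 31)*(-5 - 38))*(89 + 91) = √(-28 + 38*(-43))*180 = √(-28 - 1634)*180 = √(-1662)*180 = (I*√1662)*180 = 180*I*√1662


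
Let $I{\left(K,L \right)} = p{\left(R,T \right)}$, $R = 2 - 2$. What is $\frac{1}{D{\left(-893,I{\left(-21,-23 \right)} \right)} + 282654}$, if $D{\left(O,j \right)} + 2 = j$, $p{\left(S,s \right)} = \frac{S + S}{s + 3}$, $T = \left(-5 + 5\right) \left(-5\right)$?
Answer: $\frac{1}{282652} \approx 3.5379 \cdot 10^{-6}$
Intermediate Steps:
$T = 0$ ($T = 0 \left(-5\right) = 0$)
$R = 0$
$p{\left(S,s \right)} = \frac{2 S}{3 + s}$
$I{\left(K,L \right)} = 0$ ($I{\left(K,L \right)} = 2 \cdot 0 \frac{1}{3 + 0} = 2 \cdot 0 \cdot \frac{1}{3} = 0$)
$D{\left(O,j \right)} = -2 + j$
$\frac{1}{D{\left(-893,I{\left(-21,-23 \right)} \right)} + 282654} = \frac{1}{\left(-2 + 0\right) + 282654} = \frac{1}{-2 + 282654} = \frac{1}{282652}$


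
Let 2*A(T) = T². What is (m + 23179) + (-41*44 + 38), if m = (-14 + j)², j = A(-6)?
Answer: 21429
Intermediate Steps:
A(T) = T²/2
j = 18 (j = (½)*(-6)² = (½)*36 = 18)
m = 16 (m = (-14 + 18)² = 4² = 16)
(m + 23179) + (-41*44 + 38) = (16 + 23179) + (-41*44 + 38) = 23195 + (-1804 + 38) = 23195 - 1766 = 21429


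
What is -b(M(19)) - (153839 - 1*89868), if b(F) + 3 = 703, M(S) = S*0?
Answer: -64671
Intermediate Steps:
M(S) = 0
b(F) = 700 (b(F) = -3 + 703 = 700)
-b(M(19)) - (153839 - 1*89868) = -1*700 - (153839 - 1*89868) = -700 - (153839 - 89868) = -700 - 1*63971 = -700 - 63971 = -64671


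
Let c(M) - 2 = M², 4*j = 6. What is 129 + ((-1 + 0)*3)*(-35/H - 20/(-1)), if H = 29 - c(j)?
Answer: 2417/33 ≈ 73.242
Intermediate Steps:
j = 3/2 (j = (¼)*6 = 3/2 ≈ 1.5000)
c(M) = 2 + M²
H = 99/4 (H = 29 - (2 + (3/2)²) = 29 - (2 + 9/4) = 29 - 1*17/4 = 29 - 17/4 = 99/4 ≈ 24.750)
129 + ((-1 + 0)*3)*(-35/H - 20/(-1)) = 129 + ((-1 + 0)*3)*(-35/99/4 - 20/(-1)) = 129 + (-1*3)*(-35*4/99 - 20*(-1)) = 129 - 3*(-140/99 + 20) = 129 - 3*1840/99 = 129 - 1840/33 = 2417/33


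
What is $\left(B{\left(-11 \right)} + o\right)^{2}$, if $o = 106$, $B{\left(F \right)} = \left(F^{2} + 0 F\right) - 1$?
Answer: $51076$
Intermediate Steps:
$B{\left(F \right)} = -1 + F^{2}$ ($B{\left(F \right)} = \left(F^{2} + 0\right) - 1 = F^{2} - 1 = -1 + F^{2}$)
$\left(B{\left(-11 \right)} + o\right)^{2} = \left(\left(-1 + \left(-11\right)^{2}\right) + 106\right)^{2} = \left(\left(-1 + 121\right) + 106\right)^{2} = \left(120 + 106\right)^{2} = 226^{2} = 51076$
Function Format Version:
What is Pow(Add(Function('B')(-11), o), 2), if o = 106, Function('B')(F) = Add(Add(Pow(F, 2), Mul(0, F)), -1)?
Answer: 51076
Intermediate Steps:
Function('B')(F) = Add(-1, Pow(F, 2)) (Function('B')(F) = Add(Add(Pow(F, 2), 0), -1) = Add(Pow(F, 2), -1) = Add(-1, Pow(F, 2)))
Pow(Add(Function('B')(-11), o), 2) = Pow(Add(Add(-1, Pow(-11, 2)), 106), 2) = Pow(Add(Add(-1, 121), 106), 2) = Pow(Add(120, 106), 2) = Pow(226, 2) = 51076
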